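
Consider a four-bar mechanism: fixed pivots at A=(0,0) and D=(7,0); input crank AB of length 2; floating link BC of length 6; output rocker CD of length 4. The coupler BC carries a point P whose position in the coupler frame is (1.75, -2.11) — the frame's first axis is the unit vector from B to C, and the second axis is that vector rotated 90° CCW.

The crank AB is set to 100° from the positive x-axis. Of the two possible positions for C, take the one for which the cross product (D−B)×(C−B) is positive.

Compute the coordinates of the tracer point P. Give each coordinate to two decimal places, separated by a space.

1.93 0.44

A=(0,0), D=(7.00,0)
B = A + 2.00·(cos100°, sin100°) = (-0.3473, 1.9696)
|BD| = 7.6067
circle(B,6.00) ∩ circle(D,4.00): a=5.1180, h=3.1315
  candidates: C₊=(5.4070,3.6691) cross=23.820; C₋=(3.7853,-2.3803) cross=-23.820
  mode + wants cross > 0 → take C=(5.4070,3.6691) (cross=23.820)
ex = (C−B)/|BC| = (0.9590,0.2832); ey = (-0.2832,0.9590)
P = B + 1.75·ex + -2.11·ey = (1.9287,0.4417)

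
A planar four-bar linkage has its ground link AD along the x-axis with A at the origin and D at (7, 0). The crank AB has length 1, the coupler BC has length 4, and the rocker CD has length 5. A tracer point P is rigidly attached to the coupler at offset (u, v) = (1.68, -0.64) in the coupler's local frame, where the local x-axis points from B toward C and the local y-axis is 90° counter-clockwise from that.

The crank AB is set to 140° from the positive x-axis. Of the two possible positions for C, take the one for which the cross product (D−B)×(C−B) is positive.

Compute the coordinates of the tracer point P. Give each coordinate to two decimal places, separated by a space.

1.01 0.90

A=(0,0), D=(7.00,0)
B = A + 1.00·(cos140°, sin140°) = (-0.7660, 0.6428)
|BD| = 7.7926
circle(B,4.00) ∩ circle(D,5.00): a=3.3188, h=2.2328
  candidates: C₊=(2.7257,2.5942) cross=17.399; C₋=(2.3573,-1.8562) cross=-17.399
  mode + wants cross > 0 → take C=(2.7257,2.5942) (cross=17.399)
ex = (C−B)/|BC| = (0.8729,0.4879); ey = (-0.4879,0.8729)
P = B + 1.68·ex + -0.64·ey = (1.0127,0.9037)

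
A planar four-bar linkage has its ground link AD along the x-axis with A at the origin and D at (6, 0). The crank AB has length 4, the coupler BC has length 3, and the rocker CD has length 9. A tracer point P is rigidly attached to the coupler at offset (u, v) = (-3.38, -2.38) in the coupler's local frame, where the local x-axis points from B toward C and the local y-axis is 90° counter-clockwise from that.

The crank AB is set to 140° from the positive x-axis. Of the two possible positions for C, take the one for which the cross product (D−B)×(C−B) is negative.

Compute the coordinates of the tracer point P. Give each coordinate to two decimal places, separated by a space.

-5.53 5.89

A=(0,0), D=(6.00,0)
B = A + 4.00·(cos140°, sin140°) = (-3.0642, 2.5712)
|BD| = 9.4218
circle(B,3.00) ∩ circle(D,9.00): a=0.8900, h=2.8650
  candidates: C₊=(-1.4262,5.0845) cross=26.993; C₋=(-2.9898,-0.4279) cross=-26.993
  mode - wants cross < 0 → take C=(-2.9898,-0.4279) (cross=-26.993)
ex = (C−B)/|BC| = (0.0248,-0.9997); ey = (0.9997,0.0248)
P = B + -3.38·ex + -2.38·ey = (-5.5272,5.8911)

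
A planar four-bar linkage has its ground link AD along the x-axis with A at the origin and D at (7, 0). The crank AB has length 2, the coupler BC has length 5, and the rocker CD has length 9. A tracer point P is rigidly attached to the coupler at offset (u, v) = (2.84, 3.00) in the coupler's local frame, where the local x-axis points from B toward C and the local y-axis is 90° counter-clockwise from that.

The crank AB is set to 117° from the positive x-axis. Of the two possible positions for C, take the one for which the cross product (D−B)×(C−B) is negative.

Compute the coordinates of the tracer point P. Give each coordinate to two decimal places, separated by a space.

1.79 -1.35

A=(0,0), D=(7.00,0)
B = A + 2.00·(cos117°, sin117°) = (-0.9080, 1.7820)
|BD| = 8.1063
circle(B,5.00) ∩ circle(D,9.00): a=0.5990, h=4.9640
  candidates: C₊=(0.7676,6.4929) cross=40.239; C₋=(-1.4148,-3.1922) cross=-40.239
  mode - wants cross < 0 → take C=(-1.4148,-3.1922) (cross=-40.239)
ex = (C−B)/|BC| = (-0.1014,-0.9948); ey = (0.9948,-0.1014)
P = B + 2.84·ex + 3.00·ey = (1.7887,-1.3475)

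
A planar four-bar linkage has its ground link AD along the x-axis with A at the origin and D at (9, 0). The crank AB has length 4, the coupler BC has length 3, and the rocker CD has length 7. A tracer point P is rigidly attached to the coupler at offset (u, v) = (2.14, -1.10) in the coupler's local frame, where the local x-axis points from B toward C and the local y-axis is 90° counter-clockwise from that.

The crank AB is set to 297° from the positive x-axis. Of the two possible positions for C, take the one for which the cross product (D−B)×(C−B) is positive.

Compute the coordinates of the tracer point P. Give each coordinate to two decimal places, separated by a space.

A=(0,0), D=(9.00,0)
B = A + 4.00·(cos297°, sin297°) = (1.8160, -3.5640)
|BD| = 8.0195
circle(B,3.00) ∩ circle(D,7.00): a=1.5158, h=2.5889
  candidates: C₊=(2.0233,-0.5712) cross=20.761; C₋=(4.3244,-5.2095) cross=-20.761
  mode + wants cross > 0 → take C=(2.0233,-0.5712) (cross=20.761)
ex = (C−B)/|BC| = (0.0691,0.9976); ey = (-0.9976,0.0691)
P = B + 2.14·ex + -1.10·ey = (3.0613,-1.5052)

3.06 -1.51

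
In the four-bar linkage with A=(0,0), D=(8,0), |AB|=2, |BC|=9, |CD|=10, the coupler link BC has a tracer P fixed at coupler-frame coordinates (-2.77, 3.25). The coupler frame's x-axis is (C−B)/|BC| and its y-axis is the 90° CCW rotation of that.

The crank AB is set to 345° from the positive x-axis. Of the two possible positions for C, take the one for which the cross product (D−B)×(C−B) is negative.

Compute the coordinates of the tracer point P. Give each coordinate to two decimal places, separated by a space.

A=(0,0), D=(8.00,0)
B = A + 2.00·(cos345°, sin345°) = (1.9319, -0.5176)
|BD| = 6.0902
circle(B,9.00) ∩ circle(D,10.00): a=1.4852, h=8.8766
  candidates: C₊=(2.6572,8.4531) cross=54.060; C₋=(4.1662,-9.2359) cross=-54.060
  mode - wants cross < 0 → take C=(4.1662,-9.2359) (cross=-54.060)
ex = (C−B)/|BC| = (0.2483,-0.9687); ey = (0.9687,0.2483)
P = B + -2.77·ex + 3.25·ey = (4.3924,2.9725)

4.39 2.97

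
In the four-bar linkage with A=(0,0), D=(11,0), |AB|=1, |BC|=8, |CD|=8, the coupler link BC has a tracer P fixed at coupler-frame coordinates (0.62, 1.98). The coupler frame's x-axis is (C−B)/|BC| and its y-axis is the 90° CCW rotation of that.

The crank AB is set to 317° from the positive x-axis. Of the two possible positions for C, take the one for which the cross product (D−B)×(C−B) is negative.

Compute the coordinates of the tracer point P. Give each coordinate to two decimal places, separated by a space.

2.59 0.24

A=(0,0), D=(11.00,0)
B = A + 1.00·(cos317°, sin317°) = (0.7314, -0.6820)
|BD| = 10.2913
circle(B,8.00) ∩ circle(D,8.00): a=5.1456, h=6.1256
  candidates: C₊=(5.4597,5.7711) cross=63.040; C₋=(6.2716,-6.4531) cross=-63.040
  mode - wants cross < 0 → take C=(6.2716,-6.4531) (cross=-63.040)
ex = (C−B)/|BC| = (0.6925,-0.7214); ey = (0.7214,0.6925)
P = B + 0.62·ex + 1.98·ey = (2.5891,0.2420)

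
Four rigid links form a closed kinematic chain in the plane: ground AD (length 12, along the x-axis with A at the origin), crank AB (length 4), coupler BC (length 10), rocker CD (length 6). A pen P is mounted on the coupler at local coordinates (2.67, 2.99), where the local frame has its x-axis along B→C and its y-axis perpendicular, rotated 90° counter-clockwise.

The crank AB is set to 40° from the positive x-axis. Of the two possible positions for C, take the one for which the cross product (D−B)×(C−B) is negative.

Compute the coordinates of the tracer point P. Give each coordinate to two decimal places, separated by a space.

A=(0,0), D=(12.00,0)
B = A + 4.00·(cos40°, sin40°) = (3.0642, 2.5712)
|BD| = 9.2984
circle(B,10.00) ∩ circle(D,6.00): a=8.0906, h=5.8772
  candidates: C₊=(12.4645,5.9820) cross=54.648; C₋=(9.2142,-5.3141) cross=-54.648
  mode - wants cross < 0 → take C=(9.2142,-5.3141) (cross=-54.648)
ex = (C−B)/|BC| = (0.6150,-0.7885); ey = (0.7885,0.6150)
P = B + 2.67·ex + 2.99·ey = (7.0639,2.3047)

7.06 2.30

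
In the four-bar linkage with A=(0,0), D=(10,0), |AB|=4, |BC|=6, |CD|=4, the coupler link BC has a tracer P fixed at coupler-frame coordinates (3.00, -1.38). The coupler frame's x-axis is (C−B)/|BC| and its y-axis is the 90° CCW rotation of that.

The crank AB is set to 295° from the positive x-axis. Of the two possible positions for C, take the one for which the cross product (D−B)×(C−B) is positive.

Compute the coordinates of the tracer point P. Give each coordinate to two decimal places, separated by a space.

A=(0,0), D=(10.00,0)
B = A + 4.00·(cos295°, sin295°) = (1.6905, -3.6252)
|BD| = 9.0659
circle(B,6.00) ∩ circle(D,4.00): a=5.6360, h=2.0581
  candidates: C₊=(6.0333,0.5148) cross=18.658; C₋=(7.6792,-3.2579) cross=-18.658
  mode + wants cross > 0 → take C=(6.0333,0.5148) (cross=18.658)
ex = (C−B)/|BC| = (0.7238,0.6900); ey = (-0.6900,0.7238)
P = B + 3.00·ex + -1.38·ey = (4.8141,-2.5540)

4.81 -2.55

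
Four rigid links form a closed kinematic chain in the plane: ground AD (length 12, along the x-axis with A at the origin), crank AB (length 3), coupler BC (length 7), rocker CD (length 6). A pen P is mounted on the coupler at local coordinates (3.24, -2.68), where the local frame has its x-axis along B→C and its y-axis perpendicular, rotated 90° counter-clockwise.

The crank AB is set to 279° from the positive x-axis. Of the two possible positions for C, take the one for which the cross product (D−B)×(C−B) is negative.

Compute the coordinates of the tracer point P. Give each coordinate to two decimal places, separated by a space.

3.34 -6.04

A=(0,0), D=(12.00,0)
B = A + 3.00·(cos279°, sin279°) = (0.4693, -2.9631)
|BD| = 11.9053
circle(B,7.00) ∩ circle(D,6.00): a=6.4986, h=2.6015
  candidates: C₊=(6.1160,1.1740) cross=30.972; C₋=(7.4109,-3.8653) cross=-30.972
  mode - wants cross < 0 → take C=(7.4109,-3.8653) (cross=-30.972)
ex = (C−B)/|BC| = (0.9917,-0.1289); ey = (0.1289,0.9917)
P = B + 3.24·ex + -2.68·ey = (3.3369,-6.0383)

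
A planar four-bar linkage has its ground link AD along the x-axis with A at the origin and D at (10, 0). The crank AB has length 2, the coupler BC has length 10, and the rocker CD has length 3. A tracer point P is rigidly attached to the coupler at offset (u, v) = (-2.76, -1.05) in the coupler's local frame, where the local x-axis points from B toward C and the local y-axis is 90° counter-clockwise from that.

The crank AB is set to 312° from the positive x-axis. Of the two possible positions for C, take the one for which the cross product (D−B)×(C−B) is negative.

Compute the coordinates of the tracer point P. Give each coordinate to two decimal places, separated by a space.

A=(0,0), D=(10.00,0)
B = A + 2.00·(cos312°, sin312°) = (1.3383, -1.4863)
|BD| = 8.7883
circle(B,10.00) ∩ circle(D,3.00): a=9.5715, h=2.8960
  candidates: C₊=(10.2821,2.9867) cross=25.451; C₋=(11.2616,-2.7218) cross=-25.451
  mode - wants cross < 0 → take C=(11.2616,-2.7218) (cross=-25.451)
ex = (C−B)/|BC| = (0.9923,-0.1236); ey = (0.1236,0.9923)
P = B + -2.76·ex + -1.05·ey = (-1.5303,-2.1872)

-1.53 -2.19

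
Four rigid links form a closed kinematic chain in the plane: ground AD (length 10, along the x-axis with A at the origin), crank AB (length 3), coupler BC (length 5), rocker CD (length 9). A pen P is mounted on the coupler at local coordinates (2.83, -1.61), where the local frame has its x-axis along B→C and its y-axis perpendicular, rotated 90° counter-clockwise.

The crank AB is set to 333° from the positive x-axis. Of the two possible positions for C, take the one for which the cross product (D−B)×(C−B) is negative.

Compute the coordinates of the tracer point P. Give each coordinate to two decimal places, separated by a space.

1.59 -4.43

A=(0,0), D=(10.00,0)
B = A + 3.00·(cos333°, sin333°) = (2.6730, -1.3620)
|BD| = 7.4525
circle(B,5.00) ∩ circle(D,9.00): a=-0.0309, h=4.9999
  candidates: C₊=(1.7289,3.5481) cross=37.262; C₋=(3.5564,-6.2833) cross=-37.262
  mode - wants cross < 0 → take C=(3.5564,-6.2833) (cross=-37.262)
ex = (C−B)/|BC| = (0.1767,-0.9843); ey = (0.9843,0.1767)
P = B + 2.83·ex + -1.61·ey = (1.5883,-4.4319)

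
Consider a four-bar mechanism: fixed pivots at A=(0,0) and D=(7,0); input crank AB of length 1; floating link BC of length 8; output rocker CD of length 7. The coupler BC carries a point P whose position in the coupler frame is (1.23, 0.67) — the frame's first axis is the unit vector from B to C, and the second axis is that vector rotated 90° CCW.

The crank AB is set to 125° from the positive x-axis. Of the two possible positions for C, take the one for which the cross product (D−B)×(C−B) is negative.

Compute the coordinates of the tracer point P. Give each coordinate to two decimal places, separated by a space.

0.63 0.10

A=(0,0), D=(7.00,0)
B = A + 1.00·(cos125°, sin125°) = (-0.5736, 0.8192)
|BD| = 7.6177
circle(B,8.00) ∩ circle(D,7.00): a=4.7934, h=6.4049
  candidates: C₊=(4.8808,6.6715) cross=48.791; C₋=(3.5033,-6.0641) cross=-48.791
  mode - wants cross < 0 → take C=(3.5033,-6.0641) (cross=-48.791)
ex = (C−B)/|BC| = (0.5096,-0.8604); ey = (0.8604,0.5096)
P = B + 1.23·ex + 0.67·ey = (0.6297,0.1023)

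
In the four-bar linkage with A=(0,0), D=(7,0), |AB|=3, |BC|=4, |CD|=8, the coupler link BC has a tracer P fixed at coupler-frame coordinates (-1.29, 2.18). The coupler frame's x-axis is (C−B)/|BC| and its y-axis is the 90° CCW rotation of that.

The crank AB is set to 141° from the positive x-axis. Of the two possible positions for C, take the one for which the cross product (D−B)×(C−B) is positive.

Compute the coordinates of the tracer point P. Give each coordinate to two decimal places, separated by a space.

A=(0,0), D=(7.00,0)
B = A + 3.00·(cos141°, sin141°) = (-2.3314, 1.8880)
|BD| = 9.5205
circle(B,4.00) ∩ circle(D,8.00): a=2.2394, h=3.3144
  candidates: C₊=(0.5207,4.6924) cross=31.555; C₋=(-0.7938,-1.8047) cross=-31.555
  mode + wants cross > 0 → take C=(0.5207,4.6924) (cross=31.555)
ex = (C−B)/|BC| = (0.7130,0.7011); ey = (-0.7011,0.7130)
P = B + -1.29·ex + 2.18·ey = (-4.7797,2.5379)

-4.78 2.54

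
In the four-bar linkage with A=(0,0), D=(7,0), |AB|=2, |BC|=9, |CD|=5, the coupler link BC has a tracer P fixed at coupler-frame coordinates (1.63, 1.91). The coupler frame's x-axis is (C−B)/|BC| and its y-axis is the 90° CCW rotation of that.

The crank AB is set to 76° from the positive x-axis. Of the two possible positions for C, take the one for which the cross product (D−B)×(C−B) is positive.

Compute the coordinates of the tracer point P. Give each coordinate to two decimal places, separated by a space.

1.49 4.24

A=(0,0), D=(7.00,0)
B = A + 2.00·(cos76°, sin76°) = (0.4838, 1.9406)
|BD| = 6.7990
circle(B,9.00) ∩ circle(D,5.00): a=7.5178, h=4.9481
  candidates: C₊=(9.1012,4.5371) cross=33.642; C₋=(6.2766,-4.9474) cross=-33.642
  mode + wants cross > 0 → take C=(9.1012,4.5371) (cross=33.642)
ex = (C−B)/|BC| = (0.9575,0.2885); ey = (-0.2885,0.9575)
P = B + 1.63·ex + 1.91·ey = (1.4935,4.2396)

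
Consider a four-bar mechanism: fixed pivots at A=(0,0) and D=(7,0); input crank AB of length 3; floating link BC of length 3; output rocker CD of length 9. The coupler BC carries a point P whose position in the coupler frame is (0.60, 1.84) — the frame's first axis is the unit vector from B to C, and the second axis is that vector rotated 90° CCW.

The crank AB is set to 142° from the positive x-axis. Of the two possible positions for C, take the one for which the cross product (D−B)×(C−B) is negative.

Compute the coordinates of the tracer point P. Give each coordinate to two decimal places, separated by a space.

-0.46 1.52

A=(0,0), D=(7.00,0)
B = A + 3.00·(cos142°, sin142°) = (-2.3640, 1.8470)
|BD| = 9.5444
circle(B,3.00) ∩ circle(D,9.00): a=1.0004, h=2.8283
  candidates: C₊=(-0.8352,4.4282) cross=26.994; C₋=(-1.9299,-1.1214) cross=-26.994
  mode - wants cross < 0 → take C=(-1.9299,-1.1214) (cross=-26.994)
ex = (C−B)/|BC| = (0.1447,-0.9895); ey = (0.9895,0.1447)
P = B + 0.60·ex + 1.84·ey = (-0.4566,1.5196)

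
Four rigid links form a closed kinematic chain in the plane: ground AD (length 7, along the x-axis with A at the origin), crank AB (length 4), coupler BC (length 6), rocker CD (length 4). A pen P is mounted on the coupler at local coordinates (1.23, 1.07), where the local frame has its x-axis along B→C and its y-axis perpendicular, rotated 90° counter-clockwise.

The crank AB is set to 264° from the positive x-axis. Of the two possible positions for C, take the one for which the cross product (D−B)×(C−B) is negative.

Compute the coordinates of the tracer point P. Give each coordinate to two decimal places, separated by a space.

A=(0,0), D=(7.00,0)
B = A + 4.00·(cos264°, sin264°) = (-0.4181, -3.9781)
|BD| = 8.4175
circle(B,6.00) ∩ circle(D,4.00): a=5.3967, h=2.6221
  candidates: C₊=(3.0987,0.8832) cross=22.071; C₋=(5.5771,-3.7384) cross=-22.071
  mode - wants cross < 0 → take C=(5.5771,-3.7384) (cross=-22.071)
ex = (C−B)/|BC| = (0.9992,0.0400); ey = (-0.0400,0.9992)
P = B + 1.23·ex + 1.07·ey = (0.7682,-2.8598)

0.77 -2.86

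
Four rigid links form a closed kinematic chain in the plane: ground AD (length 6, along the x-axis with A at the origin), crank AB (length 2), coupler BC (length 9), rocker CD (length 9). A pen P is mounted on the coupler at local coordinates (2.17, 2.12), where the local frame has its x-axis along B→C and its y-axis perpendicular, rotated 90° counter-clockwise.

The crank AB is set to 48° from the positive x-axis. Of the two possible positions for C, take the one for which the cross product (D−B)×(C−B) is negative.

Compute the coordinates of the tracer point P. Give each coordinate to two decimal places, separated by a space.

A=(0,0), D=(6.00,0)
B = A + 2.00·(cos48°, sin48°) = (1.3383, 1.4863)
|BD| = 4.8929
circle(B,9.00) ∩ circle(D,9.00): a=2.4465, h=8.6611
  candidates: C₊=(6.3000,8.9950) cross=42.378; C₋=(1.0382,-7.5087) cross=-42.378
  mode - wants cross < 0 → take C=(1.0382,-7.5087) (cross=-42.378)
ex = (C−B)/|BC| = (-0.0333,-0.9994); ey = (0.9994,-0.0333)
P = B + 2.17·ex + 2.12·ey = (3.3847,-0.7532)

3.38 -0.75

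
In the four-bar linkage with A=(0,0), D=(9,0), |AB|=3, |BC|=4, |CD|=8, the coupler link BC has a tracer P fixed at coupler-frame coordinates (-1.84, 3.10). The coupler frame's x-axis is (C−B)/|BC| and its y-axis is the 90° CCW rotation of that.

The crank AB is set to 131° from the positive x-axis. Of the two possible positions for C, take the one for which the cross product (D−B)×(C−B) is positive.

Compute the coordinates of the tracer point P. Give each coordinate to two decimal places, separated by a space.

-4.70 4.62

A=(0,0), D=(9.00,0)
B = A + 3.00·(cos131°, sin131°) = (-1.9682, 2.2641)
|BD| = 11.1994
circle(B,4.00) ∩ circle(D,8.00): a=3.4567, h=2.0127
  candidates: C₊=(1.8241,3.5364) cross=22.541; C₋=(1.0103,-0.4058) cross=-22.541
  mode + wants cross > 0 → take C=(1.8241,3.5364) (cross=22.541)
ex = (C−B)/|BC| = (0.9481,0.3181); ey = (-0.3181,0.9481)
P = B + -1.84·ex + 3.10·ey = (-4.6986,4.6179)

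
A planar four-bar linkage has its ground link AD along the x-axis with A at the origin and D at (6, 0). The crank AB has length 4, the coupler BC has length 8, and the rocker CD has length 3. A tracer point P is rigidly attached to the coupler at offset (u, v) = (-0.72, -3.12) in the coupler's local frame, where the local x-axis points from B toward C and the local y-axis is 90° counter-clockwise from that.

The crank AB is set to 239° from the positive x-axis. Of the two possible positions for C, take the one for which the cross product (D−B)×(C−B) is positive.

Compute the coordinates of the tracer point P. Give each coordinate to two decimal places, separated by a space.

A=(0,0), D=(6.00,0)
B = A + 4.00·(cos239°, sin239°) = (-2.0602, -3.4287)
|BD| = 8.7591
circle(B,8.00) ∩ circle(D,3.00): a=7.5191, h=2.7318
  candidates: C₊=(3.7897,2.0284) cross=23.928; C₋=(5.9283,-2.9991) cross=-23.928
  mode + wants cross > 0 → take C=(3.7897,2.0284) (cross=23.928)
ex = (C−B)/|BC| = (0.7312,0.6821); ey = (-0.6821,0.7312)
P = B + -0.72·ex + -3.12·ey = (-0.4584,-6.2012)

-0.46 -6.20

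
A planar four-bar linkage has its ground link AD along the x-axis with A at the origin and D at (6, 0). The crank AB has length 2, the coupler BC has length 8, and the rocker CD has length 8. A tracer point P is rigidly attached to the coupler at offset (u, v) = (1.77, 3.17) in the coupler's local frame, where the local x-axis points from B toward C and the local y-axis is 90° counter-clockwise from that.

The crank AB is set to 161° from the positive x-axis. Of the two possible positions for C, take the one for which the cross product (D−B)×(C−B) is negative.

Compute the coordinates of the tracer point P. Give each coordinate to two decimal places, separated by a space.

1.73 0.38

A=(0,0), D=(6.00,0)
B = A + 2.00·(cos161°, sin161°) = (-1.8910, 0.6511)
|BD| = 7.9179
circle(B,8.00) ∩ circle(D,8.00): a=3.9589, h=6.9518
  candidates: C₊=(2.6262,7.2538) cross=55.043; C₋=(1.4828,-6.6026) cross=-55.043
  mode - wants cross < 0 → take C=(1.4828,-6.6026) (cross=-55.043)
ex = (C−B)/|BC| = (0.4217,-0.9067); ey = (0.9067,0.4217)
P = B + 1.77·ex + 3.17·ey = (1.7297,0.3831)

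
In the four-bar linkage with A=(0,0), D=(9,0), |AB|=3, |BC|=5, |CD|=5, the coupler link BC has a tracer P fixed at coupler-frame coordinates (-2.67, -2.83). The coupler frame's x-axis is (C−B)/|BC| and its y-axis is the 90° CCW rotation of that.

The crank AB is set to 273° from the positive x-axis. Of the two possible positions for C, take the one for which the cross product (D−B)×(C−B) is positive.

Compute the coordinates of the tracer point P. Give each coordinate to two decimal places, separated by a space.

-0.09 -6.88

A=(0,0), D=(9.00,0)
B = A + 3.00·(cos273°, sin273°) = (0.1570, -2.9959)
|BD| = 9.3367
circle(B,5.00) ∩ circle(D,5.00): a=4.6683, h=1.7907
  candidates: C₊=(4.0039,0.1980) cross=16.719; C₋=(5.1531,-3.1939) cross=-16.719
  mode + wants cross > 0 → take C=(4.0039,0.1980) (cross=16.719)
ex = (C−B)/|BC| = (0.7694,0.6388); ey = (-0.6388,0.7694)
P = B + -2.67·ex + -2.83·ey = (-0.0895,-6.8788)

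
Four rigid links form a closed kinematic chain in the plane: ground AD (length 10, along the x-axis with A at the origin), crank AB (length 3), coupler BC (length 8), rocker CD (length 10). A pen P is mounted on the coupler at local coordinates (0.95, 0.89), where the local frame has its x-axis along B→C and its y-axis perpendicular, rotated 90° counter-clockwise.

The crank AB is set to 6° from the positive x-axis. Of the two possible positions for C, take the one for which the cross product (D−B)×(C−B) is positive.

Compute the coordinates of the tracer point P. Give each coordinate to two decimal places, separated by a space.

2.26 1.40

A=(0,0), D=(10.00,0)
B = A + 3.00·(cos6°, sin6°) = (2.9836, 0.3136)
|BD| = 7.0234
circle(B,8.00) ∩ circle(D,10.00): a=0.9489, h=7.9435
  candidates: C₊=(4.2862,8.2068) cross=55.791; C₋=(3.5768,-7.6644) cross=-55.791
  mode + wants cross > 0 → take C=(4.2862,8.2068) (cross=55.791)
ex = (C−B)/|BC| = (0.1628,0.9867); ey = (-0.9867,0.1628)
P = B + 0.95·ex + 0.89·ey = (2.2601,1.3958)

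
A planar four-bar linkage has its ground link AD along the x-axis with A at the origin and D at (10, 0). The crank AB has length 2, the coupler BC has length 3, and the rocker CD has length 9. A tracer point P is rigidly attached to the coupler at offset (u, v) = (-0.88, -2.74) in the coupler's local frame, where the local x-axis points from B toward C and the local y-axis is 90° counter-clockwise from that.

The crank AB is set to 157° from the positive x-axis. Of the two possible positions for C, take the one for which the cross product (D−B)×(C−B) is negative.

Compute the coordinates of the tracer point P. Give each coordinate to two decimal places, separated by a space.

A=(0,0), D=(10.00,0)
B = A + 2.00·(cos157°, sin157°) = (-1.8410, 0.7815)
|BD| = 11.8668
circle(B,3.00) ∩ circle(D,9.00): a=2.8997, h=0.7692
  candidates: C₊=(1.1031,1.3581) cross=9.128; C₋=(1.0017,-0.1771) cross=-9.128
  mode - wants cross < 0 → take C=(1.0017,-0.1771) (cross=-9.128)
ex = (C−B)/|BC| = (0.9476,-0.3195); ey = (0.3195,0.9476)
P = B + -0.88·ex + -2.74·ey = (-3.5503,-1.5338)

-3.55 -1.53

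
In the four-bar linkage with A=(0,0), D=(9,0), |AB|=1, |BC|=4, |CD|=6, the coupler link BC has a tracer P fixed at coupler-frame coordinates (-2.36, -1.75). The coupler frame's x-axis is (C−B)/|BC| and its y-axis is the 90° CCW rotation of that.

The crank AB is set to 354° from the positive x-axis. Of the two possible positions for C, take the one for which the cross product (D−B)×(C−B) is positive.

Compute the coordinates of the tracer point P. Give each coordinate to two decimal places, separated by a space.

A=(0,0), D=(9.00,0)
B = A + 1.00·(cos354°, sin354°) = (0.9945, -0.1045)
|BD| = 8.0062
circle(B,4.00) ∩ circle(D,6.00): a=2.7540, h=2.9009
  candidates: C₊=(3.7105,2.8321) cross=23.225; C₋=(3.7862,-2.9692) cross=-23.225
  mode + wants cross > 0 → take C=(3.7105,2.8321) (cross=23.225)
ex = (C−B)/|BC| = (0.6790,0.7342); ey = (-0.7342,0.6790)
P = B + -2.36·ex + -1.75·ey = (0.6769,-3.0254)

0.68 -3.03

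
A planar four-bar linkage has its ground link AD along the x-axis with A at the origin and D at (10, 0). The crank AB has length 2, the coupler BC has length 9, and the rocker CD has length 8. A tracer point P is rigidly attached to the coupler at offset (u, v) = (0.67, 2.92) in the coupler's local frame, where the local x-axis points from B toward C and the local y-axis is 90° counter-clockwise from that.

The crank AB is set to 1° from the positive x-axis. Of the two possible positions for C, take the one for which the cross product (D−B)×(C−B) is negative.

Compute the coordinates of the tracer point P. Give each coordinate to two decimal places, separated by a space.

4.80 1.11

A=(0,0), D=(10.00,0)
B = A + 2.00·(cos1°, sin1°) = (1.9997, 0.0349)
|BD| = 8.0004
circle(B,9.00) ∩ circle(D,8.00): a=5.0626, h=7.4411
  candidates: C₊=(7.0948,7.4538) cross=59.531; C₋=(7.0298,-7.4282) cross=-59.531
  mode - wants cross < 0 → take C=(7.0298,-7.4282) (cross=-59.531)
ex = (C−B)/|BC| = (0.5589,-0.8292); ey = (0.8292,0.5589)
P = B + 0.67·ex + 2.92·ey = (4.7955,1.1113)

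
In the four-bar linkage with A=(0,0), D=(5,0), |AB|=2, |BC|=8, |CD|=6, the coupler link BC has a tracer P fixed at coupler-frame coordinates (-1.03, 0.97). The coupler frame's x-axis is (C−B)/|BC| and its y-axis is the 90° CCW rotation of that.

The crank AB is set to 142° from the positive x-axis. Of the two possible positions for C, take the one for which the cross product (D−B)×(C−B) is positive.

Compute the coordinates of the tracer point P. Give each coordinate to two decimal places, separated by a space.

A=(0,0), D=(5.00,0)
B = A + 2.00·(cos142°, sin142°) = (-1.5760, 1.2313)
|BD| = 6.6903
circle(B,8.00) ∩ circle(D,6.00): a=5.4377, h=5.8678
  candidates: C₊=(4.8488,5.9981) cross=39.257; C₋=(2.6889,-5.5370) cross=-39.257
  mode + wants cross > 0 → take C=(4.8488,5.9981) (cross=39.257)
ex = (C−B)/|BC| = (0.8031,0.5958); ey = (-0.5958,0.8031)
P = B + -1.03·ex + 0.97·ey = (-2.9812,1.3966)

-2.98 1.40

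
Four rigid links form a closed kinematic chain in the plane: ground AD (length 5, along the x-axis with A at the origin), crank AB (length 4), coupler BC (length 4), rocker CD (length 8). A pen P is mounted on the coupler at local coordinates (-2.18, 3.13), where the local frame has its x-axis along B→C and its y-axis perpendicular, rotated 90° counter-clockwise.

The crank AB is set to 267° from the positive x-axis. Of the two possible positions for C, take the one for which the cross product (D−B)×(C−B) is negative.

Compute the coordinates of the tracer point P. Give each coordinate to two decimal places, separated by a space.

1.28 -0.48

A=(0,0), D=(5.00,0)
B = A + 4.00·(cos267°, sin267°) = (-0.2093, -3.9945)
|BD| = 6.5646
circle(B,4.00) ∩ circle(D,8.00): a=-0.3737, h=3.9825
  candidates: C₊=(-2.9293,-1.0616) cross=26.143; C₋=(1.9174,-7.3823) cross=-26.143
  mode - wants cross < 0 → take C=(1.9174,-7.3823) (cross=-26.143)
ex = (C−B)/|BC| = (0.5317,-0.8469); ey = (0.8469,0.5317)
P = B + -2.18·ex + 3.13·ey = (1.2825,-0.4840)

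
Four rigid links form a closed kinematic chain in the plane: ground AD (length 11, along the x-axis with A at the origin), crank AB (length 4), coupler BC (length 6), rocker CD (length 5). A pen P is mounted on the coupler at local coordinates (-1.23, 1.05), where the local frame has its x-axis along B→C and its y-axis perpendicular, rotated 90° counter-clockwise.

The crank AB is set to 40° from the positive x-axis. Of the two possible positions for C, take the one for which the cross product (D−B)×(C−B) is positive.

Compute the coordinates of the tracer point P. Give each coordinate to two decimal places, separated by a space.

A=(0,0), D=(11.00,0)
B = A + 4.00·(cos40°, sin40°) = (3.0642, 2.5712)
|BD| = 8.3419
circle(B,6.00) ∩ circle(D,5.00): a=4.8303, h=3.5593
  candidates: C₊=(8.7563,4.4683) cross=29.691; C₋=(6.5623,-2.3036) cross=-29.691
  mode + wants cross > 0 → take C=(8.7563,4.4683) (cross=29.691)
ex = (C−B)/|BC| = (0.9487,0.3162); ey = (-0.3162,0.9487)
P = B + -1.23·ex + 1.05·ey = (1.5653,3.1784)

1.57 3.18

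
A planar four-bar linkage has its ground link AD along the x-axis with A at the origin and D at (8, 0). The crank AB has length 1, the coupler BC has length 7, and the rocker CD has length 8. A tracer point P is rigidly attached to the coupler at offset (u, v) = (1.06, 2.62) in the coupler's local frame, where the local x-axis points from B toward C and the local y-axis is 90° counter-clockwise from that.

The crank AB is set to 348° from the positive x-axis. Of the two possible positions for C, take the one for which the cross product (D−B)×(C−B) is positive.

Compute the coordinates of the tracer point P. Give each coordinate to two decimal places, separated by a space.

A=(0,0), D=(8.00,0)
B = A + 1.00·(cos348°, sin348°) = (0.9781, -0.2079)
|BD| = 7.0249
circle(B,7.00) ∩ circle(D,8.00): a=2.4448, h=6.5592
  candidates: C₊=(3.2278,6.4207) cross=46.078; C₋=(3.6160,-6.6919) cross=-46.078
  mode + wants cross > 0 → take C=(3.2278,6.4207) (cross=46.078)
ex = (C−B)/|BC| = (0.3214,0.9470); ey = (-0.9470,0.3214)
P = B + 1.06·ex + 2.62·ey = (-1.1622,1.6379)

-1.16 1.64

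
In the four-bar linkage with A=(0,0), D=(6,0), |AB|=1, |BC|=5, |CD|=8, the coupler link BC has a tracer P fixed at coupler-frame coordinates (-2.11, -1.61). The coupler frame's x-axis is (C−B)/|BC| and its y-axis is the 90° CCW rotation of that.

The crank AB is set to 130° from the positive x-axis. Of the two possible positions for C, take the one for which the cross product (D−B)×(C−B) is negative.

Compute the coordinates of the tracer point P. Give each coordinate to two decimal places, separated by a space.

-2.19 2.92

A=(0,0), D=(6.00,0)
B = A + 1.00·(cos130°, sin130°) = (-0.6428, 0.7660)
|BD| = 6.6868
circle(B,5.00) ∩ circle(D,8.00): a=0.4272, h=4.9817
  candidates: C₊=(0.3523,5.6660) cross=33.312; C₋=(-0.7891,-4.2318) cross=-33.312
  mode - wants cross < 0 → take C=(-0.7891,-4.2318) (cross=-33.312)
ex = (C−B)/|BC| = (-0.0293,-0.9996); ey = (0.9996,-0.0293)
P = B + -2.11·ex + -1.61·ey = (-2.1904,2.9223)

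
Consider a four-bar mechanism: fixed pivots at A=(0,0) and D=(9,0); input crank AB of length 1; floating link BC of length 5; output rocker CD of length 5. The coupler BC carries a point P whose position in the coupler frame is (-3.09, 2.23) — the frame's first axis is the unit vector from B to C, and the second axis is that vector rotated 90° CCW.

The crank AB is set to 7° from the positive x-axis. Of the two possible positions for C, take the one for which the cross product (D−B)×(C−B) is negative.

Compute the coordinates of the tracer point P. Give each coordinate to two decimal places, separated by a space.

A=(0,0), D=(9.00,0)
B = A + 1.00·(cos7°, sin7°) = (0.9925, 0.1219)
|BD| = 8.0084
circle(B,5.00) ∩ circle(D,5.00): a=4.0042, h=2.9944
  candidates: C₊=(5.0418,3.0550) cross=23.980; C₋=(4.9507,-2.9331) cross=-23.980
  mode - wants cross < 0 → take C=(4.9507,-2.9331) (cross=-23.980)
ex = (C−B)/|BC| = (0.7916,-0.6110); ey = (0.6110,0.7916)
P = B + -3.09·ex + 2.23·ey = (-0.0911,3.7752)

-0.09 3.78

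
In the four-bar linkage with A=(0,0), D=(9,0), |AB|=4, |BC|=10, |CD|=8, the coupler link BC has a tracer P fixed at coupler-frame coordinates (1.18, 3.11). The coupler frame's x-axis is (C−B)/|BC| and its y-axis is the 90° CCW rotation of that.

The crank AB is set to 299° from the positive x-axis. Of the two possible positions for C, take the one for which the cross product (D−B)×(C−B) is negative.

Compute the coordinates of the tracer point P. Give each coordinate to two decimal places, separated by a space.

A=(0,0), D=(9.00,0)
B = A + 4.00·(cos299°, sin299°) = (1.9392, -3.4985)
|BD| = 7.8800
circle(B,10.00) ∩ circle(D,8.00): a=6.2243, h=7.8268
  candidates: C₊=(4.0415,6.2780) cross=61.675; C₋=(10.9913,-7.7482) cross=-61.675
  mode - wants cross < 0 → take C=(10.9913,-7.7482) (cross=-61.675)
ex = (C−B)/|BC| = (0.9052,-0.4250); ey = (0.4250,0.9052)
P = B + 1.18·ex + 3.11·ey = (4.3290,-1.1848)

4.33 -1.18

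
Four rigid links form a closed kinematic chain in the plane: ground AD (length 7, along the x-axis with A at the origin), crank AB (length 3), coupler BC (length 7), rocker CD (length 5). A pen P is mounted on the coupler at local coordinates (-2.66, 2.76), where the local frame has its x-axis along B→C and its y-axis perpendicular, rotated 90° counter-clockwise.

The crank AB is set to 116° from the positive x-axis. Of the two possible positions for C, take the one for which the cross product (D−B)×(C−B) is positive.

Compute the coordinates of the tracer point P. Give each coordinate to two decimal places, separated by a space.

-4.66 4.56

A=(0,0), D=(7.00,0)
B = A + 3.00·(cos116°, sin116°) = (-1.3151, 2.6964)
|BD| = 8.7414
circle(B,7.00) ∩ circle(D,5.00): a=5.7435, h=4.0016
  candidates: C₊=(5.3826,4.7312) cross=34.979; C₋=(2.9140,-2.8817) cross=-34.979
  mode + wants cross > 0 → take C=(5.3826,4.7312) (cross=34.979)
ex = (C−B)/|BC| = (0.9568,0.2907); ey = (-0.2907,0.9568)
P = B + -2.66·ex + 2.76·ey = (-4.6625,4.5640)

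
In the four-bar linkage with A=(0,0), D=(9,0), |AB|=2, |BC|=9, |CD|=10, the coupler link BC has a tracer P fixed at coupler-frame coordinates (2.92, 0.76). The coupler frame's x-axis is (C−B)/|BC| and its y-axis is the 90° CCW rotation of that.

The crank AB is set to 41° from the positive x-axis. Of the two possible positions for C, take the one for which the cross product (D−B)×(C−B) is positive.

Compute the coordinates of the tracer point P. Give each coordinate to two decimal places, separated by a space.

2.13 4.27

A=(0,0), D=(9.00,0)
B = A + 2.00·(cos41°, sin41°) = (1.5094, 1.3121)
|BD| = 7.6046
circle(B,9.00) ∩ circle(D,10.00): a=2.5531, h=8.6303
  candidates: C₊=(5.5133,9.3725) cross=65.630; C₋=(2.5351,-7.6292) cross=-65.630
  mode + wants cross > 0 → take C=(5.5133,9.3725) (cross=65.630)
ex = (C−B)/|BC| = (0.4449,0.8956); ey = (-0.8956,0.4449)
P = B + 2.92·ex + 0.76·ey = (2.1278,4.2654)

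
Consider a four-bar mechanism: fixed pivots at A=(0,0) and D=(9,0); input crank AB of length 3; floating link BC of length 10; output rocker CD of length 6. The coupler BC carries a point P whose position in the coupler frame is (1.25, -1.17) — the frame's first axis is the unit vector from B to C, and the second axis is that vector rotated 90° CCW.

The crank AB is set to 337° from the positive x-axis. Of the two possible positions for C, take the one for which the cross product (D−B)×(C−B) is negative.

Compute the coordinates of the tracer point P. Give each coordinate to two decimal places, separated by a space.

3.42 -2.75

A=(0,0), D=(9.00,0)
B = A + 3.00·(cos337°, sin337°) = (2.7615, -1.1722)
|BD| = 6.3477
circle(B,10.00) ∩ circle(D,6.00): a=8.2151, h=5.7020
  candidates: C₊=(9.7823,5.9488) cross=36.194; C₋=(11.8882,-5.2591) cross=-36.194
  mode - wants cross < 0 → take C=(11.8882,-5.2591) (cross=-36.194)
ex = (C−B)/|BC| = (0.9127,-0.4087); ey = (0.4087,0.9127)
P = B + 1.25·ex + -1.17·ey = (3.4242,-2.7509)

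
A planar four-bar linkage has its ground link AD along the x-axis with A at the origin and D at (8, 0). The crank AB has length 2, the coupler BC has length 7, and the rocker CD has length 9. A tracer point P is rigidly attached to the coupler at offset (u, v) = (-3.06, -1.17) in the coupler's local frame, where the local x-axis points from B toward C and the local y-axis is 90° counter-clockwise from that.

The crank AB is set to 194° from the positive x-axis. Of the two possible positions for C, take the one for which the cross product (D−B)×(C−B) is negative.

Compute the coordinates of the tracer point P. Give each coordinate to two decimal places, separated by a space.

A=(0,0), D=(8.00,0)
B = A + 2.00·(cos194°, sin194°) = (-1.9406, -0.4838)
|BD| = 9.9524
circle(B,7.00) ∩ circle(D,9.00): a=3.3685, h=6.1362
  candidates: C₊=(1.1256,5.8089) cross=61.070; C₋=(1.7223,-6.4490) cross=-61.070
  mode - wants cross < 0 → take C=(1.7223,-6.4490) (cross=-61.070)
ex = (C−B)/|BC| = (0.5233,-0.8522); ey = (0.8522,0.5233)
P = B + -3.06·ex + -1.17·ey = (-4.5388,1.5116)

-4.54 1.51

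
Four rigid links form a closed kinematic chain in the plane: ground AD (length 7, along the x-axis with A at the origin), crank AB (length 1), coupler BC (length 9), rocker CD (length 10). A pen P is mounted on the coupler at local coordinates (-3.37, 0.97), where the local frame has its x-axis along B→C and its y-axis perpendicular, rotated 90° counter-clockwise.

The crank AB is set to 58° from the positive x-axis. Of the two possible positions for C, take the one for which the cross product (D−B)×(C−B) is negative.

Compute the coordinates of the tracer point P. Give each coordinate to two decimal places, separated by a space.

A=(0,0), D=(7.00,0)
B = A + 1.00·(cos58°, sin58°) = (0.5299, 0.8480)
|BD| = 6.5254
circle(B,9.00) ∩ circle(D,10.00): a=1.8069, h=8.8168
  candidates: C₊=(3.4673,9.3552) cross=57.533; C₋=(1.1756,-8.1288) cross=-57.533
  mode - wants cross < 0 → take C=(1.1756,-8.1288) (cross=-57.533)
ex = (C−B)/|BC| = (0.0717,-0.9974); ey = (0.9974,0.0717)
P = B + -3.37·ex + 0.97·ey = (1.2556,4.2790)

1.26 4.28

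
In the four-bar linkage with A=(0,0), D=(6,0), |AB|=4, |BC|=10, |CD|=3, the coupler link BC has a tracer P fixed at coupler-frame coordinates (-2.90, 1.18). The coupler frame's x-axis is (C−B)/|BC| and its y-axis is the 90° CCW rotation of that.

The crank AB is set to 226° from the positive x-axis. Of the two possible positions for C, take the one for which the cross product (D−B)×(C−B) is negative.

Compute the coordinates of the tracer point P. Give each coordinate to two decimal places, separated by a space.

A=(0,0), D=(6.00,0)
B = A + 4.00·(cos226°, sin226°) = (-2.7786, -2.8774)
|BD| = 9.2382
circle(B,10.00) ∩ circle(D,3.00): a=9.5443, h=2.9843
  candidates: C₊=(5.3614,2.9312) cross=27.570; C₋=(7.2204,-2.7405) cross=-27.570
  mode - wants cross < 0 → take C=(7.2204,-2.7405) (cross=-27.570)
ex = (C−B)/|BC| = (0.9999,0.0137); ey = (-0.0137,0.9999)
P = B + -2.90·ex + 1.18·ey = (-5.6945,-1.7371)

-5.69 -1.74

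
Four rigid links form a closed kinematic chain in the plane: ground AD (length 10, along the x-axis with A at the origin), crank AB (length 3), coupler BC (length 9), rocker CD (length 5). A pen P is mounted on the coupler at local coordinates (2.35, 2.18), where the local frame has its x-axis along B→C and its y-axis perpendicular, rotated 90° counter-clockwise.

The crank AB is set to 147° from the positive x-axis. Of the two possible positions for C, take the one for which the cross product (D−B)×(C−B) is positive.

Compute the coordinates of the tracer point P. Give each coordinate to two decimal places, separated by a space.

-0.63 4.23

A=(0,0), D=(10.00,0)
B = A + 3.00·(cos147°, sin147°) = (-2.5160, 1.6339)
|BD| = 12.6222
circle(B,9.00) ∩ circle(D,5.00): a=8.5294, h=2.8721
  candidates: C₊=(6.3134,3.3778) cross=36.252; C₋=(5.5699,-2.3181) cross=-36.252
  mode + wants cross > 0 → take C=(6.3134,3.3778) (cross=36.252)
ex = (C−B)/|BC| = (0.9810,0.1938); ey = (-0.1938,0.9810)
P = B + 2.35·ex + 2.18·ey = (-0.6329,4.2279)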